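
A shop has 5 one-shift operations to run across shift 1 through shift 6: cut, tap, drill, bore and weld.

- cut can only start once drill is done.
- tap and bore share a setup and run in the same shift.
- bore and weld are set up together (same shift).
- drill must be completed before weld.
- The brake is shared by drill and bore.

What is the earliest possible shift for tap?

shift 2

Tap must be in the same shift as weld, which can't be before shift 2, so tap is at least shift 2.
tap at shift 2 is achievable: drill in shift 1; tap in shift 2; cut in shift 2; weld in shift 2; bore in shift 2.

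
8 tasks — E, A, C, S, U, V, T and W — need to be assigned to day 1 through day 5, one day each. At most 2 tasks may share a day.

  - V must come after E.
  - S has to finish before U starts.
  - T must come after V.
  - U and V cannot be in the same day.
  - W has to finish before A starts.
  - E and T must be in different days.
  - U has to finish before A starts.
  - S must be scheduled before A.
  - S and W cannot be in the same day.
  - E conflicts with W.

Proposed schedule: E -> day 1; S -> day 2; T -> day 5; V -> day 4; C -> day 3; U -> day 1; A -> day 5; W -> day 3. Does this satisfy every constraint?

W has to finish before A starts — holds.
V must come after E — holds.
E conflicts with W — holds.
S and W cannot be in the same day — holds.
U and V cannot be in the same day — holds.
U has to finish before A starts — holds.
E and T must be in different days — holds.
S has to finish before U starts — violated.
S must be scheduled before A — holds.
T must come after V — holds.
At most 2 tasks may share a day — holds.

No — it violates: S has to finish before U starts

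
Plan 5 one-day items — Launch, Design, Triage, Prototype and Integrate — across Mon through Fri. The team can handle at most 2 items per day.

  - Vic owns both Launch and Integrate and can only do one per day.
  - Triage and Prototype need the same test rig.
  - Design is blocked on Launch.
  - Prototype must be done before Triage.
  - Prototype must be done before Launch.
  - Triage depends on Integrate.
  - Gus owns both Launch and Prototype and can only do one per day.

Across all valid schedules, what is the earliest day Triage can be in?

Tue

Precedence pushes Triage to at least Tue.
Triage at Tue is achievable: Integrate -> Mon, Triage -> Tue, Launch -> Tue, Design -> Wed, Prototype -> Mon.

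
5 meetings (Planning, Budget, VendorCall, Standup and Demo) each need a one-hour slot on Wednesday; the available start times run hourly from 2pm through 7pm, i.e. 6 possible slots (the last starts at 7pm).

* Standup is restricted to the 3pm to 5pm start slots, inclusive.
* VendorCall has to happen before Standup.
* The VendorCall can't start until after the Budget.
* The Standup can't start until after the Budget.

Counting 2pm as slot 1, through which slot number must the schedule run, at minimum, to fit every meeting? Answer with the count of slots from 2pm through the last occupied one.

3 slots

The precedence chain requires at least 3 distinct slots.
3 works (last occupied slot: 4pm): for example VendorCall=3pm; Demo=2pm; Planning=2pm; Standup=4pm; Budget=2pm.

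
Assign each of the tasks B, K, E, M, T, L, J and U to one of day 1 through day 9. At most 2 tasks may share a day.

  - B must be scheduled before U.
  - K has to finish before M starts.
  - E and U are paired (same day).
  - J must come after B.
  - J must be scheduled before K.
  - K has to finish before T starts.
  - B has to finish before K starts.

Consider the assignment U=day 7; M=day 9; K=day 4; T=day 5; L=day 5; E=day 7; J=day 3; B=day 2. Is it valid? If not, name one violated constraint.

B has to finish before K starts — holds.
K has to finish before M starts — holds.
K has to finish before T starts — holds.
J must be scheduled before K — holds.
J must come after B — holds.
E and U are paired (same day) — holds.
B must be scheduled before U — holds.
At most 2 tasks may share a day — holds.

Yes, all constraints hold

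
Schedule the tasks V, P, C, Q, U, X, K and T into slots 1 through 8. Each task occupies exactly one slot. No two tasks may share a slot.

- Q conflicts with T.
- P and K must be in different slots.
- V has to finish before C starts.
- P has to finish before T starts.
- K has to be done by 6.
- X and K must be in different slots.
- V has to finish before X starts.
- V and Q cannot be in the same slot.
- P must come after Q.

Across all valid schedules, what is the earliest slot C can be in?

Precedence pushes C to at least 2.
C at 2 is achievable: K in 3; X in 6; Q in 4; U in 8; T in 7; C in 2; P in 5; V in 1.

2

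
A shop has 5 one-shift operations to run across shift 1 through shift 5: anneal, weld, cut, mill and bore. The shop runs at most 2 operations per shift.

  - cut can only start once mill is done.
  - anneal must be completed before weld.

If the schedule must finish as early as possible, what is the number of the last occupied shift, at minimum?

shift 3

The precedence chain requires at least 2 distinct shifts.
With at most 2 per shift and 5 operations, at least 3 shifts are needed.
3 works (last occupied shift: shift 3): for example weld -> shift 2, cut -> shift 2, anneal -> shift 1, mill -> shift 1, bore -> shift 3.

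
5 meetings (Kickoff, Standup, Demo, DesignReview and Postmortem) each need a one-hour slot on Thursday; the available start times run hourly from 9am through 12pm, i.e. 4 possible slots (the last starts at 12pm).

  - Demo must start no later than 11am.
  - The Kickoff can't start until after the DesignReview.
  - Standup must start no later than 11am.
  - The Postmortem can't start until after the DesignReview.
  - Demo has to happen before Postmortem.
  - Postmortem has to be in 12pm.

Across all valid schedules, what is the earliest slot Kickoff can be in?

10am

Precedence pushes Kickoff to at least 10am.
Kickoff at 10am is achievable: DesignReview=9am; Standup=9am; Postmortem=12pm; Kickoff=10am; Demo=9am.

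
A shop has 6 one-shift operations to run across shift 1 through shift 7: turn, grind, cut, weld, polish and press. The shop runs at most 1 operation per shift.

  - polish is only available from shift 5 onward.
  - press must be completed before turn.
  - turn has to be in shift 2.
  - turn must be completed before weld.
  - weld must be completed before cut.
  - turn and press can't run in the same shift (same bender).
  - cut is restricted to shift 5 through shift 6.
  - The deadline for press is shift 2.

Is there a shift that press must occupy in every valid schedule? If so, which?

press's window is shift 1–shift 2.
turn is fixed at shift 2, and press can't share a shift with turn.
So press must be shift 1.

shift 1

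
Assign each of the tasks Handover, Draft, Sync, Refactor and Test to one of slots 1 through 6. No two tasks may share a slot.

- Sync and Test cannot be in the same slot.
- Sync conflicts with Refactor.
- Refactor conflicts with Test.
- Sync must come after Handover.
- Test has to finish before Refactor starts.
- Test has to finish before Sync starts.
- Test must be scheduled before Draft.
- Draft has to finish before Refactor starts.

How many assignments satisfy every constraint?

54

Splitting on Handover: it can be 1 (15), 2 (15), 3 (12), 4 (8), 5 (4). Listing each branch's schedules as (Draft, Sync, Refactor, Test):
Handover=1: (3,4,5,2) (3,4,6,2) (3,5,4,2) (3,5,6,2) (3,6,4,2) (3,6,5,2) (4,3,5,2) (4,3,6,2) (4,5,6,2) (4,5,6,3) (4,6,5,2) (4,6,5,3) (5,3,6,2) (5,4,6,2) (5,4,6,3) — 15.
Handover=2: (3,4,5,1) (3,4,6,1) (3,5,4,1) (3,5,6,1) (3,6,4,1) (3,6,5,1) (4,3,5,1) (4,3,6,1) (4,5,6,1) (4,5,6,3) (4,6,5,1) (4,6,5,3) (5,3,6,1) (5,4,6,1) (5,4,6,3) — 15.
Handover=3: (2,4,5,1) (2,4,6,1) (2,5,4,1) (2,5,6,1) (2,6,4,1) (2,6,5,1) (4,5,6,1) (4,5,6,2) (4,6,5,1) (4,6,5,2) (5,4,6,1) (5,4,6,2) — 12.
Handover=4: (2,5,3,1) (2,5,6,1) (2,6,3,1) (2,6,5,1) (3,5,6,1) (3,5,6,2) (3,6,5,1) (3,6,5,2) — 8.
Handover=5: (2,6,3,1) (2,6,4,1) (3,6,4,1) (3,6,4,2) — 4.
Summing: 15 + 15 + 12 + 8 + 4 = 54.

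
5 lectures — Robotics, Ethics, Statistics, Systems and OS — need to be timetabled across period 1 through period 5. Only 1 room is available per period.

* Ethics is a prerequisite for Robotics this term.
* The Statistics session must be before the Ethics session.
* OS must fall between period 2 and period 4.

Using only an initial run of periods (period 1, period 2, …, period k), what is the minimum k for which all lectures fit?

The precedence chain requires at least 3 distinct periods.
With at most 1 per period and 5 lectures, at least 5 periods are needed.
5 works (last occupied period: period 5): for example Robotics -> period 4; Systems -> period 5; Ethics -> period 3; Statistics -> period 1; OS -> period 2.

5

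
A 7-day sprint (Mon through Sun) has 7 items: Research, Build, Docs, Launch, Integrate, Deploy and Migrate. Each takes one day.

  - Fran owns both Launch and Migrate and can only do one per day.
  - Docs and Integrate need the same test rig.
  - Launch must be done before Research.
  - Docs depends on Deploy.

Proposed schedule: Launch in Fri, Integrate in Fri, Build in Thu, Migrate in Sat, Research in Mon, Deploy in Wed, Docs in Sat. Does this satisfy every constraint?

No. Launch must be done before Research is not satisfied.

Launch must be done before Research — violated.
Docs and Integrate need the same test rig — holds.
Docs depends on Deploy — holds.
Fran owns both Launch and Migrate and can only do one per day — holds.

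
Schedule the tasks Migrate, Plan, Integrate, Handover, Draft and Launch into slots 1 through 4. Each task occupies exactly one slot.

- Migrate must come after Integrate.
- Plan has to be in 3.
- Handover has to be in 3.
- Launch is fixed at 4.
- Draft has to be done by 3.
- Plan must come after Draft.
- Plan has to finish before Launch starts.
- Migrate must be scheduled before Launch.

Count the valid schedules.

6

Splitting on Migrate: it can be 2 (2), 3 (4). Listing each branch's schedules as (Plan, Integrate, Handover, Draft, Launch):
Migrate=2: (3,1,3,1,4) (3,1,3,2,4) — 2.
Migrate=3: (3,1,3,1,4) (3,1,3,2,4) (3,2,3,1,4) (3,2,3,2,4) — 4.
Summing: 2 + 4 = 6.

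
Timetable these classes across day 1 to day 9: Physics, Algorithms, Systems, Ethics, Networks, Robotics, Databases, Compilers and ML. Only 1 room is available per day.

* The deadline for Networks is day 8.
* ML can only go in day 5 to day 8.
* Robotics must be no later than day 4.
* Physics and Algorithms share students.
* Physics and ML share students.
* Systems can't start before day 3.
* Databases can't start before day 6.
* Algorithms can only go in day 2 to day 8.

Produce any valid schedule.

Physics -> day 7, Ethics -> day 8, Databases -> day 6, Algorithms -> day 2, Robotics -> day 1, ML -> day 5, Systems -> day 3, Compilers -> day 9, Networks -> day 4

Checking: Physics(day 7) != Algorithms(day 2); Physics(day 7) != ML(day 5); ML=day 5 in [day 5,day 8]; Networks=day 4 in [day 1,day 8]; Systems=day 3 in [day 3,day 9]; Robotics=day 1 in [day 1,day 4]; Algorithms=day 2 in [day 2,day 8]; Databases=day 6 in [day 6,day 9]; max 1 per day (cap 1).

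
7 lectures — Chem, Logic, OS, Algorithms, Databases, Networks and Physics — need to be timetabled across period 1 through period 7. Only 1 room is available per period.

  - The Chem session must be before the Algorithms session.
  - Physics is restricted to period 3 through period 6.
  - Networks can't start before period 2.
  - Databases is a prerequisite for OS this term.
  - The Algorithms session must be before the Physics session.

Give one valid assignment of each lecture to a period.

Logic -> period 7, OS -> period 6, Physics -> period 3, Algorithms -> period 2, Databases -> period 5, Chem -> period 1, Networks -> period 4

Checking: Databases(period 5) before OS(period 6); Chem(period 1) before Algorithms(period 2); Algorithms(period 2) before Physics(period 3); Networks=period 4 in [period 2,period 7]; Physics=period 3 in [period 3,period 6]; max 1 per period (cap 1).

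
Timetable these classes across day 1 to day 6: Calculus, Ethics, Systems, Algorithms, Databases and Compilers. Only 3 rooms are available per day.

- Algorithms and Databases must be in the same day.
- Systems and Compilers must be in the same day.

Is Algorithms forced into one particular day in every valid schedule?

Algorithms can be day 1 (e.g. Calculus -> day 1, Compilers -> day 2, Systems -> day 2, Algorithms -> day 1, Ethics -> day 2, Databases -> day 1) or day 2 (e.g. Databases -> day 2; Ethics -> day 1; Algorithms -> day 2; Systems -> day 3; Calculus -> day 1; Compilers -> day 3).

No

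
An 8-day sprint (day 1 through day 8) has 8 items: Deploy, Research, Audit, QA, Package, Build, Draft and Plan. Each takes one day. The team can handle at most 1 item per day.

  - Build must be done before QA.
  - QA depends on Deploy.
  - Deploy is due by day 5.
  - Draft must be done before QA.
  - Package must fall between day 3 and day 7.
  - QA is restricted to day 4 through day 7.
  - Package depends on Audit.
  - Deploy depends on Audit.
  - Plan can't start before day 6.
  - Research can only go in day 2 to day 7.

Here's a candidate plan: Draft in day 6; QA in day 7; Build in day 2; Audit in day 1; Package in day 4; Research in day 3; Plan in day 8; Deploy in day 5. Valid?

Deploy is due by day 5 — holds.
Draft must be done before QA — holds.
Package must fall between day 3 and day 7 — holds.
Package depends on Audit — holds.
The team can handle at most 1 item per day — holds.
Deploy depends on Audit — holds.
Build must be done before QA — holds.
QA depends on Deploy — holds.
QA is restricted to day 4 through day 7 — holds.
Plan can't start before day 6 — holds.
Research can only go in day 2 to day 7 — holds.

Yes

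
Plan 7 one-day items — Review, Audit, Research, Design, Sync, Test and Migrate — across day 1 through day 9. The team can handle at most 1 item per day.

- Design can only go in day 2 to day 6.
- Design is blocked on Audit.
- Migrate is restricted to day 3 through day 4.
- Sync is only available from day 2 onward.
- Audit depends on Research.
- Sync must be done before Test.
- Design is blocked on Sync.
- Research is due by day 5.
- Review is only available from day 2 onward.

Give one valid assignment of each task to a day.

Research=day 1, Design=day 5, Migrate=day 3, Audit=day 4, Test=day 7, Sync=day 2, Review=day 6

Checking: Audit(day 4) before Design(day 5); Research(day 1) before Audit(day 4); Sync(day 2) before Design(day 5); Sync(day 2) before Test(day 7); Design=day 5 in [day 2,day 6]; Review=day 6 in [day 2,day 9]; Sync=day 2 in [day 2,day 9]; Migrate=day 3 in [day 3,day 4]; Research=day 1 in [day 1,day 5]; max 1 per day (cap 1).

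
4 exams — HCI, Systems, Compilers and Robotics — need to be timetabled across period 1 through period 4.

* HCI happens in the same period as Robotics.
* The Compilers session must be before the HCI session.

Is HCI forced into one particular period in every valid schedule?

No

HCI can be period 2 (e.g. Compilers=period 1, Robotics=period 2, Systems=period 1, HCI=period 2) or period 3 (e.g. Compilers in period 1, HCI in period 3, Robotics in period 3, Systems in period 1).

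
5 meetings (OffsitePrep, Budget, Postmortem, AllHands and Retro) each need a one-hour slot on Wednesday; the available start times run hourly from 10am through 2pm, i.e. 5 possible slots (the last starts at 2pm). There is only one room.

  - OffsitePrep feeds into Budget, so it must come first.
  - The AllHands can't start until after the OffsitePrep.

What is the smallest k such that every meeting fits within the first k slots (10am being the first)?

5

The precedence chain requires at least 2 distinct slots.
With at most 1 per slot and 5 meetings, at least 5 slots are needed.
5 works (last occupied slot: 2pm): for example OffsitePrep=10am, AllHands=12pm, Retro=2pm, Budget=11am, Postmortem=1pm.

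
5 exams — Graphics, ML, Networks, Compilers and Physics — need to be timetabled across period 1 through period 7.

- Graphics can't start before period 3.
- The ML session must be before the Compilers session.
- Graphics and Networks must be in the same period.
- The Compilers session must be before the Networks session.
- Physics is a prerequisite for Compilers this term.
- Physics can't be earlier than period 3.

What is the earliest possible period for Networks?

period 5

Precedence pushes Networks to at least period 5.
Networks at period 5 is achievable: Graphics -> period 5, Physics -> period 3, ML -> period 1, Networks -> period 5, Compilers -> period 4.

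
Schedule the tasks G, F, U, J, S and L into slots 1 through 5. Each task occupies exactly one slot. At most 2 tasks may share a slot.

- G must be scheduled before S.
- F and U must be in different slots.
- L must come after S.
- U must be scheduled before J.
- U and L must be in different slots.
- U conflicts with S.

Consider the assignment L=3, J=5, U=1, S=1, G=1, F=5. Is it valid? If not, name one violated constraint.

Invalid. U conflicts with S.

U conflicts with S — violated.
L must come after S — holds.
G must be scheduled before S — violated.
F and U must be in different slots — holds.
At most 2 tasks may share a slot — violated.
U and L must be in different slots — holds.
U must be scheduled before J — holds.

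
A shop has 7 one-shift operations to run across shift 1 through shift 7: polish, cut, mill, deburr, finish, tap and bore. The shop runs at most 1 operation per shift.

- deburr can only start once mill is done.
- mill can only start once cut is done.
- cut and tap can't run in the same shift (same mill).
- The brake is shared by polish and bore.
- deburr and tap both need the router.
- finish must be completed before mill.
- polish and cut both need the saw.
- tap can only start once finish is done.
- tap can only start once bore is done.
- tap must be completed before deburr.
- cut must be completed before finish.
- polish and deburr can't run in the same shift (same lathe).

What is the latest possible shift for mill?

shift 6

Precedence pushes mill to at least shift 3; downstream work caps mill at shift 6.
mill at shift 6 is achievable: polish=shift 5, cut=shift 1, tap=shift 4, mill=shift 6, bore=shift 3, finish=shift 2, deburr=shift 7.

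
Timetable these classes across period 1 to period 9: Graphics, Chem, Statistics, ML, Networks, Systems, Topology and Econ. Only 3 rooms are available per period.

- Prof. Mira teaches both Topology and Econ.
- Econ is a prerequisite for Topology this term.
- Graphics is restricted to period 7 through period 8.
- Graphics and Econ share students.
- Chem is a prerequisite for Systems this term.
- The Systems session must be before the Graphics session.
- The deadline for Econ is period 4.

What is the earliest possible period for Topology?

Precedence pushes Topology to at least period 2.
Topology at period 2 is achievable: Topology in period 2; Networks in period 3; Econ in period 1; Statistics in period 1; Chem in period 1; ML in period 2; Systems in period 2; Graphics in period 7.

period 2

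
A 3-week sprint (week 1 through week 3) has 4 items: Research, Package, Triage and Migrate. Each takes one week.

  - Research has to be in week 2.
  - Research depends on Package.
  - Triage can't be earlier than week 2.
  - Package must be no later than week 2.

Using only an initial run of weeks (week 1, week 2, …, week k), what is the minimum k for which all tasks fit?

The precedence chain requires at least 2 distinct weeks.
2 works (last occupied week: week 2): for example Research=week 2; Package=week 1; Migrate=week 1; Triage=week 2.

2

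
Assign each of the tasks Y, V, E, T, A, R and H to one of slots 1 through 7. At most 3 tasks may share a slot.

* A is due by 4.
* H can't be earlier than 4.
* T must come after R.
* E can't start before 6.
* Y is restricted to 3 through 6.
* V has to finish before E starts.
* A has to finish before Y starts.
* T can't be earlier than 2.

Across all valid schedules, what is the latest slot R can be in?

Downstream work caps R at 6.
R at 6 is achievable: V -> 1, A -> 1, T -> 7, Y -> 3, E -> 6, R -> 6, H -> 4.

6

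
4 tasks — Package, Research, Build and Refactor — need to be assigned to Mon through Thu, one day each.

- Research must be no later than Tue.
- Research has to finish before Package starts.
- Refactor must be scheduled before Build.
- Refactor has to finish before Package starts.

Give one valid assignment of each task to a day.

Refactor in Mon; Research in Mon; Package in Tue; Build in Tue

Checking: Research(Mon) before Package(Tue); Refactor(Mon) before Package(Tue); Refactor(Mon) before Build(Tue); Research=Mon in [Mon,Tue].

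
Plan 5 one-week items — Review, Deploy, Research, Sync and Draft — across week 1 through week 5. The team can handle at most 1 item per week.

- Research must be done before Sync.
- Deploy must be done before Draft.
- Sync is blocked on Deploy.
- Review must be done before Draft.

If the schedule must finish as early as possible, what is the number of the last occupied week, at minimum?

week 5

The precedence chain requires at least 2 distinct weeks.
With at most 1 per week and 5 work items, at least 5 weeks are needed.
5 works (last occupied week: week 5): for example Review -> week 4, Sync -> week 3, Deploy -> week 1, Draft -> week 5, Research -> week 2.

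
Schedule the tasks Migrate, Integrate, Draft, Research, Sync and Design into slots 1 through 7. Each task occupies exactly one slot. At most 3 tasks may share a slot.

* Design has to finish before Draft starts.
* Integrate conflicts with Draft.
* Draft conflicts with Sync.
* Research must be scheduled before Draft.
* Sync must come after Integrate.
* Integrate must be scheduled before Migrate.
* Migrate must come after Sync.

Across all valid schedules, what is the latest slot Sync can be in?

Precedence pushes Sync to at least 2; downstream work caps Sync at 6.
Sync at 6 is achievable: Sync -> 6; Research -> 1; Migrate -> 7; Draft -> 2; Integrate -> 1; Design -> 1.

6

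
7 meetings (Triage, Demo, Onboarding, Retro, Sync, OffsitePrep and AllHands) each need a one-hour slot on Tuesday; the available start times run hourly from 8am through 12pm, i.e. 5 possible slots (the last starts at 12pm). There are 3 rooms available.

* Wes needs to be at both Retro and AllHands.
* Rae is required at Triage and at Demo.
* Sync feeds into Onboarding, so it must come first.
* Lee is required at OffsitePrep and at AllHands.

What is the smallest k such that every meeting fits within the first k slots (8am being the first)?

3

The precedence chain requires at least 2 distinct slots.
With at most 3 per slot and 7 meetings, at least 3 slots are needed.
3 works (last occupied slot: 10am): for example AllHands in 10am, OffsitePrep in 9am, Sync in 8am, Demo in 9am, Triage in 8am, Retro in 8am, Onboarding in 9am.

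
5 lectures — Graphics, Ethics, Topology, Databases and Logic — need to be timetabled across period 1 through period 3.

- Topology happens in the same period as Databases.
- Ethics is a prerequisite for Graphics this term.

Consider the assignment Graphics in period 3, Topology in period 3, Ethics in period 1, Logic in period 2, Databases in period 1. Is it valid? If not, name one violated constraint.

No. Topology happens in the same period as Databases is not satisfied.

Topology happens in the same period as Databases — violated.
Ethics is a prerequisite for Graphics this term — holds.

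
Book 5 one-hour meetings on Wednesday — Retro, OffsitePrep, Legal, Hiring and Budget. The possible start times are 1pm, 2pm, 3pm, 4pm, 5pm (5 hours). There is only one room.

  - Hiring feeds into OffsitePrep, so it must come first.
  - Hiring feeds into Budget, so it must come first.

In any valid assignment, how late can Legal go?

5pm

Legal at 5pm is achievable: Hiring in 1pm; Retro in 4pm; Legal in 5pm; Budget in 3pm; OffsitePrep in 2pm.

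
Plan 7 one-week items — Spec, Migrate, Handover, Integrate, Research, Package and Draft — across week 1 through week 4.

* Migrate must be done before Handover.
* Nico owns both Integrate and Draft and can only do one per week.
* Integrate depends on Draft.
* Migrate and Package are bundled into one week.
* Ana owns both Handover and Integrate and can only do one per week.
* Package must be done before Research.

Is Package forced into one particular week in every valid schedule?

No

Package can be week 1 (e.g. Spec in week 1; Package in week 1; Handover in week 2; Draft in week 1; Research in week 2; Migrate in week 1; Integrate in week 3) or week 2 (e.g. Research=week 3; Migrate=week 2; Draft=week 1; Integrate=week 2; Package=week 2; Spec=week 1; Handover=week 3).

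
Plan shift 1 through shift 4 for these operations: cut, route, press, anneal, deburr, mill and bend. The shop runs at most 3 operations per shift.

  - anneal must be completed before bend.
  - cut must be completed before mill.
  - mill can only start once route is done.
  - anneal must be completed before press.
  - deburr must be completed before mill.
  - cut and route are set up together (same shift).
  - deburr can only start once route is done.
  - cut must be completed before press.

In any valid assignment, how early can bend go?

shift 2

Precedence pushes bend to at least shift 2.
bend at shift 2 is achievable: bend -> shift 2; anneal -> shift 1; route -> shift 1; press -> shift 2; mill -> shift 3; cut -> shift 1; deburr -> shift 2.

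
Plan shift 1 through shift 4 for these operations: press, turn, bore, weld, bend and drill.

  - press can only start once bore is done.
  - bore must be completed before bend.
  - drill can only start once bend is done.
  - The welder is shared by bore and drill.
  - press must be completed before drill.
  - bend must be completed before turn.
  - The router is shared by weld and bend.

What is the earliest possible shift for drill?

shift 3

Precedence pushes drill to at least shift 3.
drill at shift 3 is achievable: turn -> shift 3; weld -> shift 1; drill -> shift 3; bore -> shift 1; bend -> shift 2; press -> shift 2.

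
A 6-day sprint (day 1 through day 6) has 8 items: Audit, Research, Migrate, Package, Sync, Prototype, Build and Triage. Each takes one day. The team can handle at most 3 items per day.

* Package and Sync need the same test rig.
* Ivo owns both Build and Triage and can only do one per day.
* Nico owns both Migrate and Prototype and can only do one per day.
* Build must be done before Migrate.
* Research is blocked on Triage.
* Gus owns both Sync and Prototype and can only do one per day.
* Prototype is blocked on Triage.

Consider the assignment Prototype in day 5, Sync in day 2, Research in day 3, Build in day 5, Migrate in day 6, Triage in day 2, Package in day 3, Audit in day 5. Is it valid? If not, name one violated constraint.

Yes

Research is blocked on Triage — holds.
Gus owns both Sync and Prototype and can only do one per day — holds.
Build must be done before Migrate — holds.
Ivo owns both Build and Triage and can only do one per day — holds.
The team can handle at most 3 items per day — holds.
Nico owns both Migrate and Prototype and can only do one per day — holds.
Prototype is blocked on Triage — holds.
Package and Sync need the same test rig — holds.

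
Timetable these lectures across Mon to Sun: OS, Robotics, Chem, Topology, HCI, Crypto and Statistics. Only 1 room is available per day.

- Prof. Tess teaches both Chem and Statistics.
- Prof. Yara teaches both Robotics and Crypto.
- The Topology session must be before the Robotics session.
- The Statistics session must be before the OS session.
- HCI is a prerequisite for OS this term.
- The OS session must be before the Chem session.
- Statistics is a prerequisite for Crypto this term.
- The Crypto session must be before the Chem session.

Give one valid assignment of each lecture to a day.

Crypto in Thu; Chem in Fri; HCI in Tue; Statistics in Mon; OS in Wed; Topology in Sat; Robotics in Sun

Checking: Crypto(Thu) before Chem(Fri); Statistics(Mon) before OS(Wed); HCI(Tue) before OS(Wed); Topology(Sat) before Robotics(Sun); Statistics(Mon) before Crypto(Thu); OS(Wed) before Chem(Fri); Robotics(Sun) != Crypto(Thu); Chem(Fri) != Statistics(Mon); max 1 per day (cap 1).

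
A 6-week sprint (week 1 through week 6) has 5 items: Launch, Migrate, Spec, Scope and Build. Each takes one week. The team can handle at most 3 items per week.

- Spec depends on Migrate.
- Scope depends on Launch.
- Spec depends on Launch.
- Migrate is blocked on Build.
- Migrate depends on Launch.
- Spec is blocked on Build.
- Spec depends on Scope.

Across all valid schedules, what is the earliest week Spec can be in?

week 3

Precedence pushes Spec to at least week 3.
Spec at week 3 is achievable: Migrate -> week 2, Scope -> week 2, Build -> week 1, Spec -> week 3, Launch -> week 1.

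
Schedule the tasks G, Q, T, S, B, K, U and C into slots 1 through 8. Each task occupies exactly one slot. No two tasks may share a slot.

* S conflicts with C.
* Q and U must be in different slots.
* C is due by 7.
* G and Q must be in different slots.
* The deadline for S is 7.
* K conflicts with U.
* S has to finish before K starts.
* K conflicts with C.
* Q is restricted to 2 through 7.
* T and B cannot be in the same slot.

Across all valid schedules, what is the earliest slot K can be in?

2

Precedence pushes K to at least 2.
K at 2 is achievable: C -> 4, S -> 1, K -> 2, T -> 6, B -> 7, G -> 5, U -> 8, Q -> 3.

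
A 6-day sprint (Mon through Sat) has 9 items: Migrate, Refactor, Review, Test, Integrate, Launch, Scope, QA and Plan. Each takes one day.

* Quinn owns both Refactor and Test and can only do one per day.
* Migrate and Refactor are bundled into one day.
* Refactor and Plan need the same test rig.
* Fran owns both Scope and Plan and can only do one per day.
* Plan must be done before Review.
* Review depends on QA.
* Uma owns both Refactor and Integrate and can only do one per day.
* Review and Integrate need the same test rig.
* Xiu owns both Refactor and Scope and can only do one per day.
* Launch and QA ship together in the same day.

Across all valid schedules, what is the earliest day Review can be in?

Tue

Precedence pushes Review to at least Tue.
Review at Tue is achievable: Launch -> Mon, Refactor -> Tue, Migrate -> Tue, Plan -> Mon, Test -> Mon, Integrate -> Mon, Review -> Tue, QA -> Mon, Scope -> Wed.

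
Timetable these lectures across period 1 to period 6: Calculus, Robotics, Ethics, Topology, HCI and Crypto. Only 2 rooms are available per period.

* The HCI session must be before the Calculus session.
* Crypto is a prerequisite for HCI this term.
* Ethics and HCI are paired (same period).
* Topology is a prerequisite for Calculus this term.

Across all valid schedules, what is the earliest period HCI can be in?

period 2

Precedence pushes HCI to at least period 2; downstream work caps HCI at period 5.
HCI at period 2 is achievable: Crypto=period 1; Robotics=period 3; HCI=period 2; Ethics=period 2; Topology=period 1; Calculus=period 3.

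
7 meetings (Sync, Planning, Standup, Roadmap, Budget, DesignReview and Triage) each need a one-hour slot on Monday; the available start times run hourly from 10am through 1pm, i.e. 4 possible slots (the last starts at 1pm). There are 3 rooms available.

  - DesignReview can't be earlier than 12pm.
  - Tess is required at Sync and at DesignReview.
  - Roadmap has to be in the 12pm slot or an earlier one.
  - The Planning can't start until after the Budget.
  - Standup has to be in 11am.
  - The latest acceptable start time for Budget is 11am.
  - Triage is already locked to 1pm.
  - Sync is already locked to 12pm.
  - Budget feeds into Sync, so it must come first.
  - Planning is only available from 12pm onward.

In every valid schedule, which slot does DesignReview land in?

1pm

DesignReview's window is 12pm–1pm.
Sync is fixed at 12pm, and DesignReview can't share a slot with Sync.
So DesignReview must be 1pm.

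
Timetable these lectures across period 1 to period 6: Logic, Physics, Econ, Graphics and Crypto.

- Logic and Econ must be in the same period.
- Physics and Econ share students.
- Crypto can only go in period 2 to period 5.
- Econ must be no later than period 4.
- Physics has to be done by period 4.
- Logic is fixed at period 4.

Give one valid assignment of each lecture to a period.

Physics=period 1; Crypto=period 2; Econ=period 4; Logic=period 4; Graphics=period 1

Checking: Physics(period 1) != Econ(period 4); Logic = Econ = period 4; Logic=period 4 in [period 4,period 4]; Econ=period 4 in [period 1,period 4]; Physics=period 1 in [period 1,period 4]; Crypto=period 2 in [period 2,period 5].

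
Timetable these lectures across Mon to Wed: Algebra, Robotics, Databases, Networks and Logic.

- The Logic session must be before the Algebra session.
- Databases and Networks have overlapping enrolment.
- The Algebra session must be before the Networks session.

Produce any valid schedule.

Networks in Wed; Robotics in Mon; Databases in Mon; Algebra in Tue; Logic in Mon

Checking: Logic(Mon) before Algebra(Tue); Algebra(Tue) before Networks(Wed); Databases(Mon) != Networks(Wed).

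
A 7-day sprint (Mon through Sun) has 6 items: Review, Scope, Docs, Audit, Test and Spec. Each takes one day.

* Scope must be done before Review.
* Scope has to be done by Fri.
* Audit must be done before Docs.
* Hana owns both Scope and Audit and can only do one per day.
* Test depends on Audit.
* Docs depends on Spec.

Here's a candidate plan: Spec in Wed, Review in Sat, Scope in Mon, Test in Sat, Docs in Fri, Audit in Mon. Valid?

Scope has to be done by Fri — holds.
Scope must be done before Review — holds.
Audit must be done before Docs — holds.
Hana owns both Scope and Audit and can only do one per day — violated.
Docs depends on Spec — holds.
Test depends on Audit — holds.

No. Hana owns both Scope and Audit and can only do one per day is not satisfied.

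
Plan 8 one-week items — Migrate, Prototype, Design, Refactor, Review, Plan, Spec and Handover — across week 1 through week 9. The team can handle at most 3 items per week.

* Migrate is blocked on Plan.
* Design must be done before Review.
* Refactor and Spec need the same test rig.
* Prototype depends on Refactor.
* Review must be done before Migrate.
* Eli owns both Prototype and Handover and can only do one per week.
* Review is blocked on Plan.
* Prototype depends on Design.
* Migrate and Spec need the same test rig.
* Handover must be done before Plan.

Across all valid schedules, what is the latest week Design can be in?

Downstream work caps Design at week 7.
Design at week 7 is achievable: Migrate -> week 9; Prototype -> week 8; Handover -> week 1; Spec -> week 2; Plan -> week 2; Design -> week 7; Refactor -> week 1; Review -> week 8.

week 7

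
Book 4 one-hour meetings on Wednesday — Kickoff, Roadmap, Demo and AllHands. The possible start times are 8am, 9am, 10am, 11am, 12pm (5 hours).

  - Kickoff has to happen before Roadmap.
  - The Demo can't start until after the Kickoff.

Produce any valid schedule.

Roadmap -> 9am; Kickoff -> 8am; AllHands -> 8am; Demo -> 9am

Checking: Kickoff(8am) before Demo(9am); Kickoff(8am) before Roadmap(9am).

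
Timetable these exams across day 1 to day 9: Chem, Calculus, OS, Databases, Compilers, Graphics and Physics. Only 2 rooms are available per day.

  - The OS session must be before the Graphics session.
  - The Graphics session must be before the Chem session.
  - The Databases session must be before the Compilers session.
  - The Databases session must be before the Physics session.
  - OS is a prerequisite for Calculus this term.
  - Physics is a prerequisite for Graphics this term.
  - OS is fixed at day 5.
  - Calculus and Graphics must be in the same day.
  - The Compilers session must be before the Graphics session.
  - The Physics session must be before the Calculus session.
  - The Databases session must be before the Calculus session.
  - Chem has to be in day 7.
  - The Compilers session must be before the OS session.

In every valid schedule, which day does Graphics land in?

day 6

OS is fixed at day 5 and must come before Graphics, so Graphics is at least day 6.
Chem is fixed at day 7 and must come after Graphics, so Graphics is at most day 6.
So Graphics must be day 6.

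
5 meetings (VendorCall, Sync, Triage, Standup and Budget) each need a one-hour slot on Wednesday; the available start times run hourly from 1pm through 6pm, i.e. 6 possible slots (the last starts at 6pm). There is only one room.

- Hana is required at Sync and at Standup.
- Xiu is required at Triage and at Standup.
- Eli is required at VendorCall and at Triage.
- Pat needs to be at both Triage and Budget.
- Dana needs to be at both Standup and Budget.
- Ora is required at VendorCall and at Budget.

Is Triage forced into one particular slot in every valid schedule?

Triage can be 1pm (e.g. Sync -> 3pm, Triage -> 1pm, VendorCall -> 2pm, Standup -> 4pm, Budget -> 5pm) or 2pm (e.g. Sync -> 3pm, Triage -> 2pm, Budget -> 5pm, VendorCall -> 1pm, Standup -> 4pm).

No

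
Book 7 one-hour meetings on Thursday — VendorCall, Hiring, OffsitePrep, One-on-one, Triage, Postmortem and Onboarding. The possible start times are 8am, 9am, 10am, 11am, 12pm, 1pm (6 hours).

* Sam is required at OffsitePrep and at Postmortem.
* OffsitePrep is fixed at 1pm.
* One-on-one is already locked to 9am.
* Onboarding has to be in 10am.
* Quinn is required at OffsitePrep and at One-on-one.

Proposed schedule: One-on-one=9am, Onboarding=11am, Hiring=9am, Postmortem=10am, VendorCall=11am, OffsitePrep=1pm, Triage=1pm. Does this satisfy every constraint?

Invalid. Onboarding has to be in 10am.

Onboarding has to be in 10am — violated.
OffsitePrep is fixed at 1pm — holds.
Sam is required at OffsitePrep and at Postmortem — holds.
One-on-one is already locked to 9am — holds.
Quinn is required at OffsitePrep and at One-on-one — holds.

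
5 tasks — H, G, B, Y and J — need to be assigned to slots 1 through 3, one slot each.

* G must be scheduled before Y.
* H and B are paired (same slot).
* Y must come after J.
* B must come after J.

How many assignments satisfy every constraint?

Splitting on H: it can be 2 (3), 3 (5). Listing each branch's schedules as (G, B, Y, J):
H=2: (1,2,2,1) (1,2,3,1) (2,2,3,1) — 3.
H=3: (1,3,2,1) (1,3,3,1) (1,3,3,2) (2,3,3,1) (2,3,3,2) — 5.
Summing: 3 + 5 = 8.

8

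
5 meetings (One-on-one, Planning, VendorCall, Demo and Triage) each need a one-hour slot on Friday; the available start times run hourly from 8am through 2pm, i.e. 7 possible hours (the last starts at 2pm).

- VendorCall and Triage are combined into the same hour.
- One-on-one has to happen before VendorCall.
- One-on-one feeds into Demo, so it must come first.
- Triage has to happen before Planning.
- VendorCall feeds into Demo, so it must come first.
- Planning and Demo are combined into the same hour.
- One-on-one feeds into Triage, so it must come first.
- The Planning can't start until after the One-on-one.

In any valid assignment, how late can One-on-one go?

Downstream work caps One-on-one at 12pm.
One-on-one at 12pm is achievable: VendorCall in 1pm; One-on-one in 12pm; Demo in 2pm; Planning in 2pm; Triage in 1pm.

12pm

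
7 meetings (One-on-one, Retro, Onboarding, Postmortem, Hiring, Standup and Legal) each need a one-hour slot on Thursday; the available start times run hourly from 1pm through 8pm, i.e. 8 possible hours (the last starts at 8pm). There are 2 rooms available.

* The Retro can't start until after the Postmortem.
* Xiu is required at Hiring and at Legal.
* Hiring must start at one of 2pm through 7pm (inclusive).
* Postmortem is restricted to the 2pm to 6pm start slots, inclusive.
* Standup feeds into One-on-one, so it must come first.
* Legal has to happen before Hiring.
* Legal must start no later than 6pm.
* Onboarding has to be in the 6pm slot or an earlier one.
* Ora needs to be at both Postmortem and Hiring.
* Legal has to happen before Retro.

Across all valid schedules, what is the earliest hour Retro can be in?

Precedence pushes Retro to at least 3pm.
Retro at 3pm is achievable: Legal=1pm; Onboarding=1pm; One-on-one=4pm; Hiring=3pm; Retro=3pm; Postmortem=2pm; Standup=2pm.

3pm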